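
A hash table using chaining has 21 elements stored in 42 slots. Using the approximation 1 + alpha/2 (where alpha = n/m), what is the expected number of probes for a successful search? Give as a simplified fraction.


Load factor alpha = n/m = 21/42
Expected probes = 1 + alpha/2 = 1 + 21/(2*42)
= 1 + 21/84
= 84/84 + 21/84
= 105/84
Simplify: 5/4


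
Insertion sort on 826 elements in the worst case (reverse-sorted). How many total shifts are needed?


In the worst case (reverse-sorted), each element shifts past all previous:
  Element 1: 1 shifts
  Element 2: 2 shifts
  Element 3: 3 shifts
  Element 4: 4 shifts
  Element 5: 5 shifts
  ...
  Element 825: 825 shifts
Total = 1 + 2 + ... + 825
= 826*(826-1)/2 = 340725


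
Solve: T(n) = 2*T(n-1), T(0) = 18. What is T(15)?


Unrolling:
T(15) = 2*T(14) = 2^2*T(13) = ... = 2^15*T(0)
= 2^15 * 18
= 32768 * 18 = 589824


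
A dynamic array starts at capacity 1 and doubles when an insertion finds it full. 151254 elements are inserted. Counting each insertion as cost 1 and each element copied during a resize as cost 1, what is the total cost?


n = 151254
Insertion costs: 151254
Resizes copy 1, 2, 4, ... up to the largest power of 2 that is <= n-1 = 151253, i.e. 131072.
Copy costs = 1 + 2 + 4 + 8 + 16 + 32 + 64 + 128 + 256 + 512 + 1024 + 2048 + 4096 + 8192 + 16384 + 32768 + 65536 + 131072 = 262143
Total = 151254 + 262143 = 413397


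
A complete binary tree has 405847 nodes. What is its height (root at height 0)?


In a complete binary tree, level k holds nodes 2^k .. 2^(k+1)-1 (1-indexed).
Height = floor(log2(n)) = floor(log2(405847)) = 18
Check: 2^18 = 262144 <= 405847 < 524288 = 2^19


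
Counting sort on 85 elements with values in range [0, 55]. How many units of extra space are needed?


Output array size: 85 (to store sorted result)
Count array size: 56 (one slot per possible value, range 0 to 55)
Total extra space = 85 + 56 = 141


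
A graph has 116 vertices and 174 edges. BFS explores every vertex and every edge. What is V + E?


A full BFS traversal dequeues each vertex once and examines each edge once.
Vertex visits: 116
Edge visits: 174
V + E = 116 + 174 = 290


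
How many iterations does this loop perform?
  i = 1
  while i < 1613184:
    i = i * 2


The loop variable doubles each iteration:
i = 1 -> 2 -> 4 -> 8 -> 16 -> 32 -> 64 -> 128 -> 256 -> 512 -> 1024 -> 2048 -> 4096 -> 8192 -> 16384 -> 32768 -> 65536 -> 131072 -> 262144 -> 524288 -> 1048576 -> 2097152 (stop, 2097152 >= 1613184)
Number of doublings = ceil(log2(1613184)) = 21


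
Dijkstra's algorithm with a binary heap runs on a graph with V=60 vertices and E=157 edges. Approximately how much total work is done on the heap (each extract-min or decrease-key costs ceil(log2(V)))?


Dijkstra with a binary heap: each vertex is extracted once, each edge may relax once.
Each heap operation costs O(log V).
V + E = 60 + 157 = 217
ceil(log2(60)) = 6 (since 2^5 = 32 < 60 <= 64 = 2^6)
Total heap work = (V+E) * ceil(log2(V)) = 217 * 6 = 1302


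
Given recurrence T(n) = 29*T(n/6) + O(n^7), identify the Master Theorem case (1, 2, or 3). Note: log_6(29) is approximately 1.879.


Master Theorem parameters: a=29, b=6, c=7
log_b(a) = 1.879
Compare b^c with a: 6^7 = 279936 > 29, so c > log_b(a).
Comparing c=7 vs log_b(a)=1.879:
7 > 1.879 => Case 3
Result: T(n) = O(n^7)
Master Theorem case = 3


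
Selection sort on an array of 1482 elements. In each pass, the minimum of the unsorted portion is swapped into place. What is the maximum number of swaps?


Selection sort performs one swap per pass:
  Pass 1: find min in positions 0 to 1481, swap with position 0
  Pass 2: find min in positions 1 to 1481, swap with position 1
  Pass 3: find min in positions 2 to 1481, swap with position 2
  Pass 4: find min in positions 3 to 1481, swap with position 3
  Pass 5: find min in positions 4 to 1481, swap with position 4
  ... (1476 more passes)
Total passes (and swaps) = n - 1 = 1482 - 1 = 1481


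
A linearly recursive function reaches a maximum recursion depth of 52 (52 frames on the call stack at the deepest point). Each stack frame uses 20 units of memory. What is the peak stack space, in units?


Maximum recursion depth = 52 frames
Memory per frame = 20 units
Total stack space = depth * frame_size
= 52 * 20 = 1040


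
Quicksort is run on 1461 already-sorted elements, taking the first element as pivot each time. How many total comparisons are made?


Sum of comparisons per partition:
1460 + 1459 + ... + 1 + 0
= 1461 * (1461 - 1) / 2
= 1461 * 1460 / 2
= 1066530


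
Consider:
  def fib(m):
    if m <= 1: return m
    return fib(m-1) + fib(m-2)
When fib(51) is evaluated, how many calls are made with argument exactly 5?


Let N(m) = number of times fib(m) is called while evaluating fib(51).
N(51) = 1 (the initial call).
N(50) = 1 (only fib(51) calls it).
For 1 <= m <= 49: fib(m) is called by fib(m+1) and fib(m+2), so
  N(m) = N(m+1) + N(m+2).
fib(0) is called only by fib(2), so N(0) = N(2).
Walk down from m=51:
  N(51)=1, N(50)=1, N(49)=2, N(48)=3, N(47)=5, N(46)=8, N(45)=13, N(44)=21, N(43)=34, N(42)=55, N(41)=89, N(40)=144, N(39)=233, N(38)=377, N(37)=610, N(36)=987, N(35)=1597, N(34)=2584, N(33)=4181, N(32)=6765, N(31)=10946, N(30)=17711, N(29)=28657, N(28)=46368, N(27)=75025, N(26)=121393, N(25)=196418, N(24)=317811, N(23)=514229, N(22)=832040, N(21)=1346269, N(20)=2178309, N(19)=3524578, N(18)=5702887, N(17)=9227465, N(16)=14930352, N(15)=24157817, N(14)=39088169, N(13)=63245986, N(12)=102334155, N(11)=165580141, N(10)=267914296, N(9)=433494437, N(8)=701408733, N(7)=1134903170, N(6)=1836311903, N(5)=2971215073
N(5) = 2971215073


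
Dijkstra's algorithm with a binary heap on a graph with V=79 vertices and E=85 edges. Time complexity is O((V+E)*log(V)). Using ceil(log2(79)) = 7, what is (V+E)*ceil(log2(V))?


Dijkstra with a binary heap: each vertex is extracted once, each edge may relax once.
Each heap operation costs O(log V).
V + E = 79 + 85 = 164
ceil(log2(79)) = 7 (since 2^6 = 64 < 79 <= 128 = 2^7)
Total heap work = (V+E) * ceil(log2(V)) = 164 * 7 = 1148


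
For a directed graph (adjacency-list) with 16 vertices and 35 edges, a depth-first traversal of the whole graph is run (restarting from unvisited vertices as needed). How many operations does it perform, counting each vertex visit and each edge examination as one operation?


A full DFS traversal visits each vertex once and examines each edge once.
V = 16
E = 35
Sum = 16 + 35 = 51


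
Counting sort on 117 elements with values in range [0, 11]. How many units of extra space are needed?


Output array size: 117 (to store sorted result)
Count array size: 12 (one slot per possible value, range 0 to 11)
Total extra space = 117 + 12 = 129


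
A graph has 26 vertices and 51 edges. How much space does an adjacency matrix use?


Adjacency matrix: V x V grid of entries
Space = V^2 = 26^2 = 26 * 26 = 676


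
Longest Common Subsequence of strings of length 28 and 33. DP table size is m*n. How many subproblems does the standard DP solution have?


DP table indexed by positions in both strings.
First string: 28 positions
Second string: 33 positions
Total = 28 * 33 = 924


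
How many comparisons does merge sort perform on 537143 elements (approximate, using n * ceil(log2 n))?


Recursion depth: ceil(log2(537143)) = 20
Each recursion level merges n = 537143 elements
Total = 537143 * 20 = 10742860


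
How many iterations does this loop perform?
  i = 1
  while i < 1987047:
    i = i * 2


The loop variable doubles each iteration:
i = 1 -> 2 -> 4 -> 8 -> 16 -> 32 -> 64 -> 128 -> 256 -> 512 -> 1024 -> 2048 -> 4096 -> 8192 -> 16384 -> 32768 -> 65536 -> 131072 -> 262144 -> 524288 -> 1048576 -> 2097152 (stop, 2097152 >= 1987047)
Number of doublings = ceil(log2(1987047)) = 21


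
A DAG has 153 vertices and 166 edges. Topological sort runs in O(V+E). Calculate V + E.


V = 153 (vertex processing)
E = 166 (edge processing)
V + E = 153 + 166 = 319


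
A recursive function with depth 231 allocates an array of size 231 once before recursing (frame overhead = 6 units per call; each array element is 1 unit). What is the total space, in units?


Array allocation: 231 units (allocated once)
Stack frames: 231 deep * 6 per frame = 1386 units
Total = 231 + 1386 = 1617


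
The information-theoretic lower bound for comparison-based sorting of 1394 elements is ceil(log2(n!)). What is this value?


A binary decision tree of height h has at most 2^h leaves and needs at least n! of them, so h >= ceil(log2(n!)).
1394! is far too large to multiply out, so use Stirling's series:
  ln(n!) ~ n ln n - n + (1/2) ln(2 pi n) + 1/(12n)  (error below 1/(360 n^3), negligible here)
  ln(1394) = 7.2399326
  n ln n = 1394 * 7.2399326 = 10092.4660
  (1/2) ln(2 pi * 1394) = (1/2) ln(8758.7603) = 4.5389
  1/(12*1394) = 0.0001
  ln(1394!) ~ 10092.4660 - 1394 + 4.5389 + 0.0001 = 8703.0050
Convert to base 2: log2(1394!) = 8703.0050 / ln 2 = 8703.0050 / 0.69314718 = 12555.7822
ceil(12555.7822) = 12556


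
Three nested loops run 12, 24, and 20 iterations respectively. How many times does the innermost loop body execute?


Loop 1 (outermost): 12 iterations
Loop 2 (middle): 24 iterations per outer
Loop 3 (innermost): 20 iterations per middle
Total = 12 * 24 * 20 = 5760


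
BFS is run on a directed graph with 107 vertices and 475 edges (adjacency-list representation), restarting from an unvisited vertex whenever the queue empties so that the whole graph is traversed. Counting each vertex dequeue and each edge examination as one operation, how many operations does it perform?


A full BFS traversal dequeues each vertex exactly once and examines each directed edge exactly once.
V = 107 (vertex processing cost)
E = 475 (edge examination cost)
Total operations proportional to V + E = 107 + 475 = 582


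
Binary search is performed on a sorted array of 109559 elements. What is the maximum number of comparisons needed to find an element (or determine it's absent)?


Binary search halves the search space each comparison:
  Step 1: search space = 109559 -> 54779
  Step 2: search space = 54779 -> 27389
  Step 3: search space = 27389 -> 13694
  Step 4: search space = 13694 -> 6847
  Step 5: search space = 6847 -> 3423
  Step 6: search space = 3423 -> 1711
  Step 7: search space = 1711 -> 855
  Step 8: search space = 855 -> 427
  Step 9: search space = 427 -> 213
  Step 10: search space = 213 -> 106
  Step 11: search space = 106 -> 53
  Step 12: search space = 53 -> 26
  Step 13: search space = 26 -> 13
  Step 14: search space = 13 -> 6
  Step 15: search space = 6 -> 3
  Step 16: search space = 3 -> 1
  Step 17: search space = 1 (final check)
Maximum comparisons = floor(log2(109559)) + 1 = 16 + 1 = 17


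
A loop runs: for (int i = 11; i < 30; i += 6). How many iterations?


Loop starts at i = 11, increments by 6, stops when i >= 30.
Number of iterations = ceil((30 - 11) / 6)
= ceil(19 / 6)
= 4


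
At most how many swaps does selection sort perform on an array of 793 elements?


Each of the 792 passes places one element in its final position.
Pass 1: swap minimum into position 0
Pass 2: swap minimum of remaining into position 1
...
Pass 792: last two elements, one swap
Maximum swaps = 793 - 1 = 792


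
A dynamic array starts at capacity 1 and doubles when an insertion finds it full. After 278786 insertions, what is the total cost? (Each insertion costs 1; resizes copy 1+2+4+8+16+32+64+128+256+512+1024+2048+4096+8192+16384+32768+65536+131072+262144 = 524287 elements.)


Insertion cost: 278786 (one per element)
Resizes occur just before inserting elements 2, 3, 5, 9, ...
Elements copied at each resize: 1 + 2 + 4 + 8 + 16 + 32 + 64 + 128 + 256 + 512 + 1024 + 2048 + 4096 + 8192 + 16384 + 32768 + 65536 + 131072 + 262144
Sum of copies = 524287 (geometric series: 2^k - 1)
Total = 278786 + 524287 = 803073


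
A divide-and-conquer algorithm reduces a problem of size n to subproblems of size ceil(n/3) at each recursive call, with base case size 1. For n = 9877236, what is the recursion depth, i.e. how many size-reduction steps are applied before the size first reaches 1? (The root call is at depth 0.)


Each step divides the size by 3 (rounding up); after k steps the size is ceil(n/3^k), which equals 1 exactly when 3^k >= n.
So the depth is the smallest k with 3^k >= 9877236, i.e. ceil(log_3(9877236)).
3^14 = 4782969 < 9877236 <= 14348907 = 3^15
Recursion depth = 15


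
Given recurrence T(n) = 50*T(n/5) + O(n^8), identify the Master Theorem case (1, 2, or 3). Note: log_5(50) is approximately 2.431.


Master Theorem parameters: a=50, b=5, c=8
log_b(a) = 2.431
Compare b^c with a: 5^8 = 390625 > 50, so c > log_b(a).
Comparing c=8 vs log_b(a)=2.431:
8 > 2.431 => Case 3
Result: T(n) = O(n^8)
Master Theorem case = 3


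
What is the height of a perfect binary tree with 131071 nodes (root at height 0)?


A perfect binary tree with 131071 nodes:
  131071 = 2^17 - 1
  Levels: 0, 1, ..., 16
  Height = 16


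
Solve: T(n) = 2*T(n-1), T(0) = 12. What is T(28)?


Unrolling:
T(28) = 2*T(27) = 2^2*T(26) = ... = 2^28*T(0)
= 2^28 * 12
= 268435456 * 12 = 3221225472


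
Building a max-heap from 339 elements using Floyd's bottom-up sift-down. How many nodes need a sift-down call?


In a heap of 339 elements (0-indexed array):
  Last element index: 338
  Parent of last element: floor((338 - 1) / 2) = 168
  Internal nodes: indices 0 to 168
  Count = floor(339/2) = 169


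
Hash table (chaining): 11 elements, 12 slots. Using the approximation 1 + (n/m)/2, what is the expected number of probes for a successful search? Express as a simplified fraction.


Computing expected probes:
alpha = 11/12
= 1 + alpha/2
= 1 + 11/(2*12)
= (2*12 + 11) / (2*12)
= 35/24


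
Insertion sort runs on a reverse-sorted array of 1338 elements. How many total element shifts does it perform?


Sum of shifts = 1 + 2 + 3 + ... + 1337
= 1338 * 1337 / 2
= 1788906 / 2
= 894453


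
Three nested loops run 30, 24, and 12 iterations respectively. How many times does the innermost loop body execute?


Loop 1 (outermost): 30 iterations
Loop 2 (middle): 24 iterations per outer
Loop 3 (innermost): 12 iterations per middle
Total = 30 * 24 * 12 = 8640


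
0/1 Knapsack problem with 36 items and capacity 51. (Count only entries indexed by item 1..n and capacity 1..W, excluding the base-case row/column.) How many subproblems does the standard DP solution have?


The DP table is indexed by (item, capacity).
Rows: 36 items
Columns: 51 capacity values (1 to W)
Total subproblems = 36 * 51 = 1836


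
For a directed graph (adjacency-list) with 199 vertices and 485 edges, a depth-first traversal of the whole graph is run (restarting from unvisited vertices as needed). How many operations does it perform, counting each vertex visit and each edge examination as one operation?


A full DFS traversal visits each vertex once and examines each edge once.
V = 199
E = 485
Sum = 199 + 485 = 684


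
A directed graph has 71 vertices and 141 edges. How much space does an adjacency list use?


Adjacency list: one list head per vertex + one entry per edge
Vertex heads: 71
Edge entries: 141
Total = 71 + 141 = 212


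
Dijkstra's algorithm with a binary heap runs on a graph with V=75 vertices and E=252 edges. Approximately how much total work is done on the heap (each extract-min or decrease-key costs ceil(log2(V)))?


Dijkstra with a binary heap: each vertex is extracted once, each edge may relax once.
Each heap operation costs O(log V).
V + E = 75 + 252 = 327
ceil(log2(75)) = 7 (since 2^6 = 64 < 75 <= 128 = 2^7)
Total heap work = (V+E) * ceil(log2(V)) = 327 * 7 = 2289


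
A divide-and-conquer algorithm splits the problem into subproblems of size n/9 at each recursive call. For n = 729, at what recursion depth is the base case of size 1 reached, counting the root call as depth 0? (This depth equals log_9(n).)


At each depth, the problem size is divided by 9:
  Depth 0: problem size = 729
  Depth 1: problem size = 81
  Depth 2: problem size = 9
  Depth 3: problem size = 1 (base case)
The base case is reached at depth log_9(729) = 3 (the tree has 4 levels counting depth 0, but the depth asked for is 3).
Recursion depth = 3


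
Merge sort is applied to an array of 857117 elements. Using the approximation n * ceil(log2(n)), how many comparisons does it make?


Merge sort divides the array into halves recursively.
Number of levels = ceil(log2(857117)) = 20
At each level, approximately n = 857117 comparisons are needed for merging.
Total comparisons ~ n * ceil(log2(n)) = 857117 * 20 = 17142340


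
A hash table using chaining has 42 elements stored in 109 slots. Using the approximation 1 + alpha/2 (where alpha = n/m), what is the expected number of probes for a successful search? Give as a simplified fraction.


Load factor alpha = n/m = 42/109
Expected probes = 1 + alpha/2 = 1 + 42/(2*109)
= 1 + 42/218
= 218/218 + 42/218
= 260/218
Simplify: 130/109


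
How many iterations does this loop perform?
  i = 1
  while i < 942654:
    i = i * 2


The loop variable doubles each iteration:
i = 1 -> 2 -> 4 -> 8 -> 16 -> 32 -> 64 -> 128 -> 256 -> 512 -> 1024 -> 2048 -> 4096 -> 8192 -> 16384 -> 32768 -> 65536 -> 131072 -> 262144 -> 524288 -> 1048576 (stop, 1048576 >= 942654)
Number of doublings = ceil(log2(942654)) = 20


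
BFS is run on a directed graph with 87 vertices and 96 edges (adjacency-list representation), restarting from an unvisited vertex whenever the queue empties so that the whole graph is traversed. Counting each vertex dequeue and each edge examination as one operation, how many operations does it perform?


A full BFS traversal dequeues each vertex exactly once and examines each directed edge exactly once.
V = 87 (vertex processing cost)
E = 96 (edge examination cost)
Total operations proportional to V + E = 87 + 96 = 183


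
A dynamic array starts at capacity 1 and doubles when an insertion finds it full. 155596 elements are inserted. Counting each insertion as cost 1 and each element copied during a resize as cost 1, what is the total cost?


n = 155596
Insertion costs: 155596
Resizes copy 1, 2, 4, ... up to the largest power of 2 that is <= n-1 = 155595, i.e. 131072.
Copy costs = 1 + 2 + 4 + 8 + 16 + 32 + 64 + 128 + 256 + 512 + 1024 + 2048 + 4096 + 8192 + 16384 + 32768 + 65536 + 131072 = 262143
Total = 155596 + 262143 = 417739


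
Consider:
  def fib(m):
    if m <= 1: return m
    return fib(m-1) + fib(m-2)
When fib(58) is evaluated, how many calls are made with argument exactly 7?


Let N(m) = number of times fib(m) is called while evaluating fib(58).
N(58) = 1 (the initial call).
N(57) = 1 (only fib(58) calls it).
For 1 <= m <= 56: fib(m) is called by fib(m+1) and fib(m+2), so
  N(m) = N(m+1) + N(m+2).
fib(0) is called only by fib(2), so N(0) = N(2).
Walk down from m=58:
  N(58)=1, N(57)=1, N(56)=2, N(55)=3, N(54)=5, N(53)=8, N(52)=13, N(51)=21, N(50)=34, N(49)=55, N(48)=89, N(47)=144, N(46)=233, N(45)=377, N(44)=610, N(43)=987, N(42)=1597, N(41)=2584, N(40)=4181, N(39)=6765, N(38)=10946, N(37)=17711, N(36)=28657, N(35)=46368, N(34)=75025, N(33)=121393, N(32)=196418, N(31)=317811, N(30)=514229, N(29)=832040, N(28)=1346269, N(27)=2178309, N(26)=3524578, N(25)=5702887, N(24)=9227465, N(23)=14930352, N(22)=24157817, N(21)=39088169, N(20)=63245986, N(19)=102334155, N(18)=165580141, N(17)=267914296, N(16)=433494437, N(15)=701408733, N(14)=1134903170, N(13)=1836311903, N(12)=2971215073, N(11)=4807526976, N(10)=7778742049, N(9)=12586269025, N(8)=20365011074, N(7)=32951280099
N(7) = 32951280099


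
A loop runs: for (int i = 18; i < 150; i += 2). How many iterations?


Loop starts at i = 18, increments by 2, stops when i >= 150.
Number of iterations = ceil((150 - 18) / 2)
= ceil(132 / 2)
= 66


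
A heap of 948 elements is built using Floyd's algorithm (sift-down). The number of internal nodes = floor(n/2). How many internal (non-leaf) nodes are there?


Leaf nodes occupy roughly half the array.
Sift-down is called for each internal node, starting from the last one.
Internal nodes = floor(n/2) = floor(948/2) = 474


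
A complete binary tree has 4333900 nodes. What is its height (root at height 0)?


In a complete binary tree, level k holds nodes 2^k .. 2^(k+1)-1 (1-indexed).
Height = floor(log2(n)) = floor(log2(4333900)) = 22
Check: 2^22 = 4194304 <= 4333900 < 8388608 = 2^23


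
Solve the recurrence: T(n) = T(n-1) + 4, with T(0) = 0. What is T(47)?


Unrolling the recurrence:
T(47) = T(46) + 4
       = T(45) + 4 + 4
       = T(44) + 4*3
       ...
       = T(0) + 4*47
       = 0 + 188 = 188


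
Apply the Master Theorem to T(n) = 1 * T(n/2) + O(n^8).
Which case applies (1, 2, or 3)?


The Master Theorem: T(n) = a*T(n/b) + O(n^c)
  a = 1, b = 2, c = 8
log_b(a) = log_2(1) = 0
Compare b^c with a: 2^8 = 256 > 1, so c > log_b(a).
Since c > log_b(a), Case 3 applies.
T(n) = O(n^8)
Master Theorem case = 3


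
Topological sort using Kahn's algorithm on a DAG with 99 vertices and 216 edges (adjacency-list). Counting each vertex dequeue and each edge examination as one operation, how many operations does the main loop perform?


Kahn's algorithm:
  1. Compute in-degrees: O(V + E)
  2. Process queue: each vertex dequeued once (O(V))
     each edge examined once (O(E))
Total = V + E = 99 + 216 = 315


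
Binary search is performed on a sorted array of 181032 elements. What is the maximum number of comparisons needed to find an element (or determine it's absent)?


Binary search halves the search space each comparison:
  Step 1: search space = 181032 -> 90516
  Step 2: search space = 90516 -> 45258
  Step 3: search space = 45258 -> 22629
  Step 4: search space = 22629 -> 11314
  Step 5: search space = 11314 -> 5657
  Step 6: search space = 5657 -> 2828
  Step 7: search space = 2828 -> 1414
  Step 8: search space = 1414 -> 707
  Step 9: search space = 707 -> 353
  Step 10: search space = 353 -> 176
  Step 11: search space = 176 -> 88
  Step 12: search space = 88 -> 44
  Step 13: search space = 44 -> 22
  Step 14: search space = 22 -> 11
  Step 15: search space = 11 -> 5
  Step 16: search space = 5 -> 2
  Step 17: search space = 2 -> 1
  Step 18: search space = 1 (final check)
Maximum comparisons = floor(log2(181032)) + 1 = 17 + 1 = 18


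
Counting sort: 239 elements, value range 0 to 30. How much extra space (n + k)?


n = 239 (output array)
k = 31 (count array for 31 distinct values)
Extra space = 239 + 31 = 270


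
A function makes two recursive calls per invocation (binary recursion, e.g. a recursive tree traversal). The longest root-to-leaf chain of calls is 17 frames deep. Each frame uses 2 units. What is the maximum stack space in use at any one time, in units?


Binary recursion: the two calls run one after the other, so only one root-to-leaf chain of frames is on the stack at a time.
Maximum depth (longest chain) = 17 frames
Each frame = 2 units
Max stack space = 17 * 2 = 34


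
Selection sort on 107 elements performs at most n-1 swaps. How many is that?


Each of the 106 passes places one element in its final position.
Pass 1: swap minimum into position 0
Pass 2: swap minimum of remaining into position 1
...
Pass 106: last two elements, one swap
Maximum swaps = 107 - 1 = 106


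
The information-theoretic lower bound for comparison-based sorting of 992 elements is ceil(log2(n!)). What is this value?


A binary decision tree of height h has at most 2^h leaves and needs at least n! of them, so h >= ceil(log2(n!)).
992! is far too large to multiply out, so use Stirling's series:
  ln(n!) ~ n ln n - n + (1/2) ln(2 pi n) + 1/(12n)  (error below 1/(360 n^3), negligible here)
  ln(992) = 6.8997231
  n ln n = 992 * 6.8997231 = 6844.5253
  (1/2) ln(2 pi * 992) = (1/2) ln(6232.9198) = 4.3688
  1/(12*992) = 0.0001
  ln(992!) ~ 6844.5253 - 992 + 4.3688 + 0.0001 = 5856.8942
Convert to base 2: log2(992!) = 5856.8942 / ln 2 = 5856.8942 / 0.69314718 = 8449.7122
ceil(8449.7122) = 8450


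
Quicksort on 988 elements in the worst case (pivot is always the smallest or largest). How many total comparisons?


In the worst case, each partition step picks the worst pivot:
  Partition 1: 987 comparisons (n-1 elements to compare)
  Partition 2: 986 comparisons
  Partition 3: 985 comparisons
  Partition 4: 984 comparisons
  Partition 5: 983 comparisons
  ...
  Last partition: 0 comparisons
Total = (n-1) + (n-2) + ... + 1 + 0 = n*(n-1)/2
= 988*987/2 = 487578


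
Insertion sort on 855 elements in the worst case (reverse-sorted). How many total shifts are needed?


In the worst case (reverse-sorted), each element shifts past all previous:
  Element 1: 1 shifts
  Element 2: 2 shifts
  Element 3: 3 shifts
  Element 4: 4 shifts
  Element 5: 5 shifts
  ...
  Element 854: 854 shifts
Total = 1 + 2 + ... + 854
= 855*(855-1)/2 = 365085


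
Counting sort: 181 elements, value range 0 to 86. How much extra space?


n = 181 (output array)
k = 87 (count array for 87 distinct values)
Extra space = 181 + 87 = 268


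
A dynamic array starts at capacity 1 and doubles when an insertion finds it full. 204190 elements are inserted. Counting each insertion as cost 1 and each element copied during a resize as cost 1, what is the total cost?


n = 204190
Insertion costs: 204190
Resizes copy 1, 2, 4, ... up to the largest power of 2 that is <= n-1 = 204189, i.e. 131072.
Copy costs = 1 + 2 + 4 + 8 + 16 + 32 + 64 + 128 + 256 + 512 + 1024 + 2048 + 4096 + 8192 + 16384 + 32768 + 65536 + 131072 = 262143
Total = 204190 + 262143 = 466333


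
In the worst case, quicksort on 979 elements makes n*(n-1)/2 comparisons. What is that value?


Sum of comparisons per partition:
978 + 977 + ... + 1 + 0
= 979 * (979 - 1) / 2
= 979 * 978 / 2
= 478731


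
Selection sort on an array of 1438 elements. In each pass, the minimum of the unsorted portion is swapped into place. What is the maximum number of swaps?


Selection sort performs one swap per pass:
  Pass 1: find min in positions 0 to 1437, swap with position 0
  Pass 2: find min in positions 1 to 1437, swap with position 1
  Pass 3: find min in positions 2 to 1437, swap with position 2
  Pass 4: find min in positions 3 to 1437, swap with position 3
  Pass 5: find min in positions 4 to 1437, swap with position 4
  ... (1432 more passes)
Total passes (and swaps) = n - 1 = 1438 - 1 = 1437


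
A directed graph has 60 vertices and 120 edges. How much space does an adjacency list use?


Adjacency list: one list head per vertex + one entry per edge
Vertex heads: 60
Edge entries: 120
Total = 60 + 120 = 180


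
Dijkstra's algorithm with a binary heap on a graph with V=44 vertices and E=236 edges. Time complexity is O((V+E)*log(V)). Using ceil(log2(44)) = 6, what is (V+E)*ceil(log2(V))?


Dijkstra with a binary heap: each vertex is extracted once, each edge may relax once.
Each heap operation costs O(log V).
V + E = 44 + 236 = 280
ceil(log2(44)) = 6 (since 2^5 = 32 < 44 <= 64 = 2^6)
Total heap work = (V+E) * ceil(log2(V)) = 280 * 6 = 1680


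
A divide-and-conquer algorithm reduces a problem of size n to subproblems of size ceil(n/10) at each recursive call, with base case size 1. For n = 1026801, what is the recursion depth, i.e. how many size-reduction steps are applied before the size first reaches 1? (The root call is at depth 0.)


Each step divides the size by 10 (rounding up); after k steps the size is ceil(n/10^k), which equals 1 exactly when 10^k >= n.
So the depth is the smallest k with 10^k >= 1026801, i.e. ceil(log_10(1026801)).
10^6 = 1000000 < 1026801 <= 10000000 = 10^7
Recursion depth = 7


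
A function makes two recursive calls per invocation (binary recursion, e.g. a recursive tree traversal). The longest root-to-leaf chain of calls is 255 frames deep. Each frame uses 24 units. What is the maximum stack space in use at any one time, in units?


Binary recursion: the two calls run one after the other, so only one root-to-leaf chain of frames is on the stack at a time.
Maximum depth (longest chain) = 255 frames
Each frame = 24 units
Max stack space = 255 * 24 = 6120


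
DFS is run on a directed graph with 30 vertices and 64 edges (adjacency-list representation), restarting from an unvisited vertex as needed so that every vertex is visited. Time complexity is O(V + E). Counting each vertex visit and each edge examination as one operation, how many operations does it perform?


A full DFS traversal processes each vertex exactly once (push/pop on stack).
Each directed edge is examined once.
V = 30, E = 64
V + E = 94


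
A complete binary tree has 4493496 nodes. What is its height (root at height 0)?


In a complete binary tree, level k holds nodes 2^k .. 2^(k+1)-1 (1-indexed).
Height = floor(log2(n)) = floor(log2(4493496)) = 22
Check: 2^22 = 4194304 <= 4493496 < 8388608 = 2^23


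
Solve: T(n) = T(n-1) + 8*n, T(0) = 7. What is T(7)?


Expanding the recurrence:
T(7) = T(6) + 8*7
       = T(5) + 8*6 + 8*7
       ...
       = T(0) + 8*(1 + 2 + ... + 7)
       = 7 + 8 * 7*8/2
       = 7 + 8 * 28
       = 7 + 224 = 231


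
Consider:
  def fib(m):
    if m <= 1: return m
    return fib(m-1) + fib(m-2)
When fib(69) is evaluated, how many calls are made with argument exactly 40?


Let N(m) = number of times fib(m) is called while evaluating fib(69).
N(69) = 1 (the initial call).
N(68) = 1 (only fib(69) calls it).
For 1 <= m <= 67: fib(m) is called by fib(m+1) and fib(m+2), so
  N(m) = N(m+1) + N(m+2).
fib(0) is called only by fib(2), so N(0) = N(2).
Walk down from m=69:
  N(69)=1, N(68)=1, N(67)=2, N(66)=3, N(65)=5, N(64)=8, N(63)=13, N(62)=21, N(61)=34, N(60)=55, N(59)=89, N(58)=144, N(57)=233, N(56)=377, N(55)=610, N(54)=987, N(53)=1597, N(52)=2584, N(51)=4181, N(50)=6765, N(49)=10946, N(48)=17711, N(47)=28657, N(46)=46368, N(45)=75025, N(44)=121393, N(43)=196418, N(42)=317811, N(41)=514229, N(40)=832040
N(40) = 832040


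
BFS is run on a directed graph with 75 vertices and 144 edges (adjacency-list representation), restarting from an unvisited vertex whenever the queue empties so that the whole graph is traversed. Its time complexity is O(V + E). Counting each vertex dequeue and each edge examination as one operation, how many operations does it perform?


A full BFS traversal dequeues each vertex exactly once and examines each directed edge exactly once.
V = 75 (vertex processing cost)
E = 144 (edge examination cost)
Total operations proportional to V + E = 75 + 144 = 219


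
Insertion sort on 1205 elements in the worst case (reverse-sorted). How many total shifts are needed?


In the worst case (reverse-sorted), each element shifts past all previous:
  Element 1: 1 shifts
  Element 2: 2 shifts
  Element 3: 3 shifts
  Element 4: 4 shifts
  Element 5: 5 shifts
  ...
  Element 1204: 1204 shifts
Total = 1 + 2 + ... + 1204
= 1205*(1205-1)/2 = 725410


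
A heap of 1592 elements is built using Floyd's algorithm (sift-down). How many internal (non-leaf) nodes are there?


Leaf nodes occupy roughly half the array.
Sift-down is called for each internal node, starting from the last one.
Internal nodes = floor(n/2) = floor(1592/2) = 796


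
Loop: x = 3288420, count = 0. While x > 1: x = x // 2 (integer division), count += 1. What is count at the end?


The variable x halves each step:
x = 3288420 -> 1644210 -> 822105 -> 411052 -> 205526 -> 102763 -> 51381 -> 25690 -> 12845 -> 6422 -> 3211 -> 1605 -> 802 -> 401 -> 200 -> 100 -> 50 -> 25 -> 12 -> 6 -> 3 -> 1
Number of halvings = floor(log2(3288420)) = 21


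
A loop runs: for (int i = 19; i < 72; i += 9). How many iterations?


Loop starts at i = 19, increments by 9, stops when i >= 72.
Number of iterations = ceil((72 - 19) / 9)
= ceil(53 / 9)
= 6


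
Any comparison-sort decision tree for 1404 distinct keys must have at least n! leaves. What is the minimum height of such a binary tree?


A binary decision tree of height h has at most 2^h leaves and needs at least n! of them, so h >= ceil(log2(n!)).
1404! is far too large to multiply out, so use Stirling's series:
  ln(n!) ~ n ln n - n + (1/2) ln(2 pi n) + 1/(12n)  (error below 1/(360 n^3), negligible here)
  ln(1404) = 7.2470806
  n ln n = 1404 * 7.2470806 = 10174.9012
  (1/2) ln(2 pi * 1404) = (1/2) ln(8821.5922) = 4.5425
  1/(12*1404) = 0.0001
  ln(1404!) ~ 10174.9012 - 1404 + 4.5425 + 0.0001 = 8775.4438
Convert to base 2: log2(1404!) = 8775.4438 / ln 2 = 8775.4438 / 0.69314718 = 12660.2893
ceil(12660.2893) = 12661


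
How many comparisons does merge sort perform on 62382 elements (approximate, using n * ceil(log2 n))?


Recursion depth: ceil(log2(62382)) = 16
Each recursion level merges n = 62382 elements
Total = 62382 * 16 = 998112


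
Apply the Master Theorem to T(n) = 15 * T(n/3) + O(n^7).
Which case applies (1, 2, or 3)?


The Master Theorem: T(n) = a*T(n/b) + O(n^c)
  a = 15, b = 3, c = 7
log_b(a) = log_3(15) ~ 2.465
Compare b^c with a: 3^7 = 2187 > 15, so c > log_b(a).
Since c > log_b(a), Case 3 applies.
T(n) = O(n^7)
Master Theorem case = 3


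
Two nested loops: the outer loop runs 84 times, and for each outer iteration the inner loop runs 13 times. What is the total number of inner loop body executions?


Outer loop: 84 iterations
Inner loop: 13 iterations per outer iteration
Total = 84 * 13 = 1092


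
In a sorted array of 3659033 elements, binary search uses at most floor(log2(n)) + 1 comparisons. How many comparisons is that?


Halving sequence: 3659033 -> 1829516 -> 914758 -> 457379 -> 228689 -> 114344 -> 57172 -> 28586 -> 14293 -> 7146 -> 3573 -> 1786 -> 893 -> 446 -> 223 -> 111 -> 55 -> 27 -> 13 -> 6 -> 3 -> 1
Number of halvings = 21
Max comparisons = 21 + 1 = 22


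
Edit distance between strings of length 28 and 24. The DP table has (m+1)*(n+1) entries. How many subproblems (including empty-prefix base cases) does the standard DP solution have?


The table includes base cases (empty prefixes).
Rows: (m+1) = 29
Columns: (n+1) = 25
Total = 29 * 25 = 725


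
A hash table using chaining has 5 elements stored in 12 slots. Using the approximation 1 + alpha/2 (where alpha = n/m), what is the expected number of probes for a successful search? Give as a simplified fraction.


Load factor alpha = n/m = 5/12
Expected probes = 1 + alpha/2 = 1 + 5/(2*12)
= 1 + 5/24
= 24/24 + 5/24
= 29/24


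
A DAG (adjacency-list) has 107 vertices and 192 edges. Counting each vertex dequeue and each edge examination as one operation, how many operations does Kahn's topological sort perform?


V = 107 (vertex processing)
E = 192 (edge processing)
V + E = 107 + 192 = 299


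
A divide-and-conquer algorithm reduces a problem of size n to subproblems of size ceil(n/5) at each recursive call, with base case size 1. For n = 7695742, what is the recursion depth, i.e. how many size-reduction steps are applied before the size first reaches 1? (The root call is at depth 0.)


Each step divides the size by 5 (rounding up); after k steps the size is ceil(n/5^k), which equals 1 exactly when 5^k >= n.
So the depth is the smallest k with 5^k >= 7695742, i.e. ceil(log_5(7695742)).
5^9 = 1953125 < 7695742 <= 9765625 = 5^10
Recursion depth = 10


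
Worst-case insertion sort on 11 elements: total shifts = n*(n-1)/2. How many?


Sum of shifts = 1 + 2 + 3 + ... + 10
= 11 * 10 / 2
= 110 / 2
= 55


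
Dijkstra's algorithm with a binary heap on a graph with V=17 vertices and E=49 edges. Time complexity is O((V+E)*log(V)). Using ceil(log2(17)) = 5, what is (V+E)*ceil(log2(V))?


Dijkstra with a binary heap: each vertex is extracted once, each edge may relax once.
Each heap operation costs O(log V).
V + E = 17 + 49 = 66
ceil(log2(17)) = 5 (since 2^4 = 16 < 17 <= 32 = 2^5)
Total heap work = (V+E) * ceil(log2(V)) = 66 * 5 = 330


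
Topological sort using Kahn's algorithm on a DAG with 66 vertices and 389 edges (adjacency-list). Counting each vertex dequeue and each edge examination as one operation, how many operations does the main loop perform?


Kahn's algorithm:
  1. Compute in-degrees: O(V + E)
  2. Process queue: each vertex dequeued once (O(V))
     each edge examined once (O(E))
Total = V + E = 66 + 389 = 455


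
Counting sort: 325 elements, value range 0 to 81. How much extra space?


n = 325 (output array)
k = 82 (count array for 82 distinct values)
Extra space = 325 + 82 = 407


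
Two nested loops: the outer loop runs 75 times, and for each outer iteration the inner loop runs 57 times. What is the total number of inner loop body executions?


Outer loop: 75 iterations
Inner loop: 57 iterations per outer iteration
Total = 75 * 57 = 4275


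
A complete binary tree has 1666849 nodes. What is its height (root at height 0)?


In a complete binary tree, level k holds nodes 2^k .. 2^(k+1)-1 (1-indexed).
Height = floor(log2(n)) = floor(log2(1666849)) = 20
Check: 2^20 = 1048576 <= 1666849 < 2097152 = 2^21


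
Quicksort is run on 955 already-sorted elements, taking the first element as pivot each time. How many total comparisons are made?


Sum of comparisons per partition:
954 + 953 + ... + 1 + 0
= 955 * (955 - 1) / 2
= 955 * 954 / 2
= 455535


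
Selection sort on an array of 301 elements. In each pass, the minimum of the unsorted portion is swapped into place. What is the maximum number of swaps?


Selection sort performs one swap per pass:
  Pass 1: find min in positions 0 to 300, swap with position 0
  Pass 2: find min in positions 1 to 300, swap with position 1
  Pass 3: find min in positions 2 to 300, swap with position 2
  Pass 4: find min in positions 3 to 300, swap with position 3
  Pass 5: find min in positions 4 to 300, swap with position 4
  ... (295 more passes)
Total passes (and swaps) = n - 1 = 301 - 1 = 300


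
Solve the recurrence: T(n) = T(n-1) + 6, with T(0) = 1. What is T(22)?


Unrolling the recurrence:
T(22) = T(21) + 6
       = T(20) + 6 + 6
       = T(19) + 6*3
       ...
       = T(0) + 6*22
       = 1 + 132 = 133


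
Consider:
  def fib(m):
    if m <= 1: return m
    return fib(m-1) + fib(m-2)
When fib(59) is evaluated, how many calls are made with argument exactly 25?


Let N(m) = number of times fib(m) is called while evaluating fib(59).
N(59) = 1 (the initial call).
N(58) = 1 (only fib(59) calls it).
For 1 <= m <= 57: fib(m) is called by fib(m+1) and fib(m+2), so
  N(m) = N(m+1) + N(m+2).
fib(0) is called only by fib(2), so N(0) = N(2).
Walk down from m=59:
  N(59)=1, N(58)=1, N(57)=2, N(56)=3, N(55)=5, N(54)=8, N(53)=13, N(52)=21, N(51)=34, N(50)=55, N(49)=89, N(48)=144, N(47)=233, N(46)=377, N(45)=610, N(44)=987, N(43)=1597, N(42)=2584, N(41)=4181, N(40)=6765, N(39)=10946, N(38)=17711, N(37)=28657, N(36)=46368, N(35)=75025, N(34)=121393, N(33)=196418, N(32)=317811, N(31)=514229, N(30)=832040, N(29)=1346269, N(28)=2178309, N(27)=3524578, N(26)=5702887, N(25)=9227465
N(25) = 9227465


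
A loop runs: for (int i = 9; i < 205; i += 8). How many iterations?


Loop starts at i = 9, increments by 8, stops when i >= 205.
Number of iterations = ceil((205 - 9) / 8)
= ceil(196 / 8)
= 25


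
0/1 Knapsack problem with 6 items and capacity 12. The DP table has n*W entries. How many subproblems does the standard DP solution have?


The DP table is indexed by (item, capacity).
Rows: 6 items
Columns: 12 capacity values (1 to W)
Total subproblems = 6 * 12 = 72


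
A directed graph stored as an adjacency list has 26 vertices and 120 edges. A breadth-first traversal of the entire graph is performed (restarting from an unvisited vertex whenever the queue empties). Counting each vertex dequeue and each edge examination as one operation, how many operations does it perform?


A full BFS traversal dequeues each vertex once and examines each edge once.
Vertex visits: 26
Edge visits: 120
V + E = 26 + 120 = 146


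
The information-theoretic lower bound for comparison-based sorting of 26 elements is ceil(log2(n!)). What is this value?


A binary decision tree of height h has at most 2^h leaves and needs at least n! of them, so h >= ceil(log2(n!)).
Compute 26! as a running product:
  x2 = 2, x3 = 6, x4 = 24, x5 = 120
  x6 = 720, x7 = 5040, x8 = 40320, x9 = 362880
  x10 = 3628800, x11 = 39916800, x12 = 479001600, x13 = 6227020800
  x14 = 87178291200, x15 = 1307674368000, x16 = 20922789888000, x17 = 355687428096000
  x18 = 6402373705728000, x19 = 121645100408832000, x20 = 2432902008176640000, x21 = 51090942171709440000
  x22 = 1124000727777607680000, x23 = 25852016738884976640000, x24 = 620448401733239439360000, x25 = 15511210043330985984000000
  x26 = 403291461126605635584000000
26! = 403291461126605635584000000
Bracket between powers of 2:
  2^88 = 309485009821345068724781056 < 403291461126605635584000000 <= 618970019642690137449562112 = 2^89
So ceil(log2(26!)) = 89
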